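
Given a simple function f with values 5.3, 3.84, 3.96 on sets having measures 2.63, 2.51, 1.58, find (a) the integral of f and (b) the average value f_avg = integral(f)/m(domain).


Step 1: Integral = sum(value_i * measure_i)
= 5.3*2.63 + 3.84*2.51 + 3.96*1.58
= 13.939 + 9.6384 + 6.2568
= 29.8342
Step 2: Total measure of domain = 2.63 + 2.51 + 1.58 = 6.72
Step 3: Average value = 29.8342 / 6.72 = 4.439613


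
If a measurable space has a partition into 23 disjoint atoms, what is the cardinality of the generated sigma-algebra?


Each element of the sigma-algebra is a union of some subset of the 23 atoms.
The number of such subsets is 2^23 = 8388608.


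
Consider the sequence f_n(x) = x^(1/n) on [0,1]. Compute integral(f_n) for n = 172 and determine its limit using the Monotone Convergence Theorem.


At n = 172: f_172(x) = x^(1/172).
Step 1: integral(x^(1/172), 0, 1) = [x^(1/172+1) / (1/172+1)] from 0 to 1
     = 1 / (1/172 + 1) = 1 / ((172+1)/172) = 172/(172+1)
     = 172/173 = 0.99422
Step 2: As n -> infinity, f_n(x) = x^(1/n) -> 1 for x in (0,1], and f_n is increasing in n.
By MCT, lim_n integral(f_n) = integral(lim_n f_n) = integral(1, 0, 1) = 1.
Step 3: Verify convergence: 172/173 = 0.99422 -> 1


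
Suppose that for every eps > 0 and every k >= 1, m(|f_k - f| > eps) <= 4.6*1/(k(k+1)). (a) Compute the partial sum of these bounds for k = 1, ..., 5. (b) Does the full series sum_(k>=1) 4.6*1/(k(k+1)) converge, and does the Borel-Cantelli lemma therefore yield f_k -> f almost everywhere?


Step 1: List the terms 4.6*1/(k(k+1)) for k = 1 to 5:
  k=1: 2.3
  k=2: 0.766667
  k=3: 0.383333
  k=4: 0.23
  k=5: 0.153333
Step 2: Partial sum = 2.3 + 0.766667 + 0.383333 + 0.23 + 0.153333
     = 3.833333
Step 3: The full series sum_(k>=1) 4.6*1/(k(k+1)) converges (telescoping series sum 1/(k(k+1)) = 1; a constant multiple of a convergent series converges).
Step 4: Fix eps > 0. Since sum_k m(|f_k - f| > eps) < infinity, the Borel-Cantelli lemma gives
        m(limsup_k {|f_k - f| > eps}) = 0, i.e. for a.e. x, |f_k(x) - f(x)| <= eps for all large k.
        Applying this with eps = 1/j for j = 1, 2, ... and intersecting the countably many full-measure sets,
        for a.e. x we get limsup_k |f_k(x) - f(x)| <= 1/j for every j, hence f_k -> f almost everywhere.
Conclusion: series converges; Borel-Cantelli yields f_k -> f a.e.


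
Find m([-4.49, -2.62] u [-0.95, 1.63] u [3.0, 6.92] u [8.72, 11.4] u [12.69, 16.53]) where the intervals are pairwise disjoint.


For pairwise disjoint intervals, m(union) = sum of lengths.
= (-2.62 - -4.49) + (1.63 - -0.95) + (6.92 - 3.0) + (11.4 - 8.72) + (16.53 - 12.69)
= 1.87 + 2.58 + 3.92 + 2.68 + 3.84
= 14.89


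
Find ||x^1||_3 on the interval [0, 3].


Step 1: ||f||_3 = (integral_0^3 |x^1|^3 dx)^(1/3)
     = (integral_0^3 x^3 dx)^(1/3)
Step 2: integral_0^3 x^3 dx = [x^4/(4)] from 0 to 3 = 3^4/4
     = 81/4 = 20.25
Step 3: ||f||_3 = (20.25)^(1/3) = 2.725681


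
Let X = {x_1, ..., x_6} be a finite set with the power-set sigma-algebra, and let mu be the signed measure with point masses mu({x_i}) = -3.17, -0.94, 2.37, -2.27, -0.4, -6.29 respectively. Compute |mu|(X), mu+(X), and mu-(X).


Step 1: Every measurable set is a union of atoms (the cells / points), so a Hahn decomposition is
  obtained by grouping atoms by sign: P = union of atoms with mu > 0, N = union of the remaining atoms.
  Atoms in P (indices): 3;  atoms in N (indices): 1, 2, 4, 5, 6
  Positive values: 2.37
  Negative values: -3.17, -0.94, -2.27, -0.4, -6.29
Step 2: mu+(X) = mu(P) = sum of positive atom values = 2.37
Step 3: mu-(X) = -mu(N) = sum of |negative atom values| = 13.07
Step 4: |mu|(X) = mu+(X) + mu-(X) = 2.37 + 13.07 = 15.44


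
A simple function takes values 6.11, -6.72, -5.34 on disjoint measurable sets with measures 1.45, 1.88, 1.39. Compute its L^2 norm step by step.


Step 1: Compute |f_i|^2 for each value:
  |6.11|^2 = 37.3321
  |-6.72|^2 = 45.1584
  |-5.34|^2 = 28.5156
Step 2: Multiply by measures and sum:
  37.3321 * 1.45 = 54.131545
  45.1584 * 1.88 = 84.897792
  28.5156 * 1.39 = 39.636684
Sum = 54.131545 + 84.897792 + 39.636684 = 178.666021
Step 3: Take the p-th root:
||f||_2 = (178.666021)^(1/2) = 13.366601


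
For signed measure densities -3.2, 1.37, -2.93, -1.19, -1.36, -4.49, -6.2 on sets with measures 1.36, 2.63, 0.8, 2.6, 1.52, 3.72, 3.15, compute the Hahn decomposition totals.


Step 1: Compute signed measure on each set:
  Set 1: -3.2 * 1.36 = -4.352
  Set 2: 1.37 * 2.63 = 3.6031
  Set 3: -2.93 * 0.8 = -2.344
  Set 4: -1.19 * 2.6 = -3.094
  Set 5: -1.36 * 1.52 = -2.0672
  Set 6: -4.49 * 3.72 = -16.7028
  Set 7: -6.2 * 3.15 = -19.53
Step 2: Total signed measure = (-4.352) + (3.6031) + (-2.344) + (-3.094) + (-2.0672) + (-16.7028) + (-19.53)
     = -44.4869
Step 3: Positive part mu+(X) = sum of positive contributions = 3.6031
Step 4: Negative part mu-(X) = |sum of negative contributions| = 48.09


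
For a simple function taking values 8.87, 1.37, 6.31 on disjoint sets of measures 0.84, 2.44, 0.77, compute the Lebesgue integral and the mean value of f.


Step 1: Integral = sum(value_i * measure_i)
= 8.87*0.84 + 1.37*2.44 + 6.31*0.77
= 7.4508 + 3.3428 + 4.8587
= 15.6523
Step 2: Total measure of domain = 0.84 + 2.44 + 0.77 = 4.05
Step 3: Average value = 15.6523 / 4.05 = 3.864765


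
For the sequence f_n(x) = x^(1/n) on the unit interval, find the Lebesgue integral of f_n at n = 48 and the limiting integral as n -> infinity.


At n = 48: f_48(x) = x^(1/48).
Step 1: integral(x^(1/48), 0, 1) = [x^(1/48+1) / (1/48+1)] from 0 to 1
     = 1 / (1/48 + 1) = 1 / ((48+1)/48) = 48/(48+1)
     = 48/49 = 0.979592
Step 2: As n -> infinity, f_n(x) = x^(1/n) -> 1 for x in (0,1], and f_n is increasing in n.
By MCT, lim_n integral(f_n) = integral(lim_n f_n) = integral(1, 0, 1) = 1.
Step 3: Verify convergence: 48/49 = 0.979592 -> 1


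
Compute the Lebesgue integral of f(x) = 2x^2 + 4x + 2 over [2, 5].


The Lebesgue integral of a Riemann-integrable function agrees with the Riemann integral.
Antiderivative F(x) = (2/3)x^3 + (4/2)x^2 + 2x
F(5) = (2/3)*5^3 + (4/2)*5^2 + 2*5
     = (2/3)*125 + (4/2)*25 + 2*5
     = 83.333333 + 50 + 10
     = 143.333333
F(2) = 17.333333
Integral = F(5) - F(2) = 143.333333 - 17.333333 = 126


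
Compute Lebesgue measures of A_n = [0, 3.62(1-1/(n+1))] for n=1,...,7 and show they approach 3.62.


By continuity of measure from below: if A_n increases to A, then m(A_n) -> m(A).
Here A = [0, 3.62], so m(A) = 3.62
Step 1: a_1 = 3.62*(1 - 1/2) = 1.81, m(A_1) = 1.81
Step 2: a_2 = 3.62*(1 - 1/3) = 2.4133, m(A_2) = 2.4133
Step 3: a_3 = 3.62*(1 - 1/4) = 2.715, m(A_3) = 2.715
Step 4: a_4 = 3.62*(1 - 1/5) = 2.896, m(A_4) = 2.896
Step 5: a_5 = 3.62*(1 - 1/6) = 3.0167, m(A_5) = 3.0167
Step 6: a_6 = 3.62*(1 - 1/7) = 3.1029, m(A_6) = 3.1029
Step 7: a_7 = 3.62*(1 - 1/8) = 3.1675, m(A_7) = 3.1675
Limit: m(A_n) -> m([0,3.62]) = 3.62


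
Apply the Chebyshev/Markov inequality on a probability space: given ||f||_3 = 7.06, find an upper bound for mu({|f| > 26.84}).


Chebyshev/Markov inequality: mu(|f| > eps) <= (||f||_p / eps)^p
Step 1: ||f||_3 / eps = 7.06 / 26.84 = 0.26304
Step 2: Raise to power p = 3:
  (0.26304)^3 = 0.0182
Step 3: Therefore mu(|f| > 26.84) <= 0.0182


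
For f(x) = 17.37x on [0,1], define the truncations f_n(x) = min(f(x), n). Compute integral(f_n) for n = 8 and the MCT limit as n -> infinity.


f(x) = 17.37x on [0,1]; f_n(x) = min(17.37x, n). At n = 8:
Step 1: f(x) reaches 8 at x = 8/17.37 = 0.460564
Step 2: integral(f_8) = integral(17.37x, 0, 0.460564) + integral(8, 0.460564, 1)
       = 17.37*0.460564^2/2 + 8*(1 - 0.460564)
       = 1.842257 + 4.315486
       = 6.157743
Step 3: As n -> infinity, f_n increases to f, so by MCT integral(f_n) -> integral(f) = 17.37/2 = 8.685.
Convergence: integral(f_8) = 6.157743 -> 8.685 as n -> infinity


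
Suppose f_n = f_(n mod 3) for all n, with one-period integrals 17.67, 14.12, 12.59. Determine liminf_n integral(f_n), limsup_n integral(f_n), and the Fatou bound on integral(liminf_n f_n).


The sequence (integral(f_n)) is periodic with period 3, repeating the values 17.67, 14.12, 12.59 indefinitely.
Step 1: For a periodic sequence, every tail (a_m, a_(m+1), ...) contains all 3 period values infinitely often.
Step 2: Hence inf of every tail = min of the period values = min(17.67, 14.12, 12.59) = 12.59.
        liminf_n integral(f_n) = sup over m of (inf of tail from m) = 12.59.
Step 3: Similarly sup of every tail = max of the period values = 17.67.
        limsup_n integral(f_n) = 17.67.
Step 4: Fatou's lemma: integral(liminf_n f_n) <= liminf_n integral(f_n) = 12.59.
        So the integral of the pointwise liminf is at most 12.59.


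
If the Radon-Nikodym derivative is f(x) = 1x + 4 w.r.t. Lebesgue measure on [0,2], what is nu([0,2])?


nu(A) = integral_A (dnu/dmu) dmu = integral_0^2 (1x + 4) dx
Step 1: Antiderivative F(x) = (1/2)x^2 + 4x
Step 2: F(2) = (1/2)*2^2 + 4*2 = 2 + 8 = 10
Step 3: F(0) = (1/2)*0^2 + 4*0 = 0.0 + 0 = 0.0
Step 4: nu([0,2]) = F(2) - F(0) = 10 - 0.0 = 10


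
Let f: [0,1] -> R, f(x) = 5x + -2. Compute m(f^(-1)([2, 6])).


f^(-1)([2, 6]) = {x : 2 <= 5x + -2 <= 6}
Solving: (2 - -2)/5 <= x <= (6 - -2)/5
= [0.8, 1.6]
Intersecting with [0,1]: [0.8, 1]
Measure = 1 - 0.8 = 0.2


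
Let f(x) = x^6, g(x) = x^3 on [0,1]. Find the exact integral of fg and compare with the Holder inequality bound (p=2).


Step 1: Exact integral of f*g = integral(x^9, 0, 1) = 1/10
     = 0.1
Step 2: Holder bound with p=2, q=2:
  ||f||_p = (integral x^12 dx)^(1/2) = (1/13)^(1/2) = 0.27735
  ||g||_q = (integral x^6 dx)^(1/2) = (1/7)^(1/2) = 0.377964
Step 3: Holder bound = ||f||_p * ||g||_q = 0.27735 * 0.377964 = 0.104828
Verification: 0.1 <= 0.104828 (Holder holds)


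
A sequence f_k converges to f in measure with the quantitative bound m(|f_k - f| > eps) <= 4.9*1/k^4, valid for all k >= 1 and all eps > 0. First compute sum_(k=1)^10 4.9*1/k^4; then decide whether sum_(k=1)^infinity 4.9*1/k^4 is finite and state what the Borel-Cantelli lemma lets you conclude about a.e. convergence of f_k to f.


Step 1: List the terms 4.9*1/k^4 for k = 1 to 10:
  k=1: 4.9
  k=2: 0.30625
  k=3: 0.060494
  k=4: 0.019141
  k=5: 0.00784
  k=6: 0.003781
  k=7: 0.002041
  k=8: 0.001196
  k=9: 7.468374e-04
  k=10: 4.900000e-04
Step 2: Partial sum = 4.9 + 0.30625 + 0.060494 + 0.019141 + 0.00784 + 0.003781 + 0.002041 + 0.001196 + 7.468374e-04 + 4.900000e-04
     = 5.301979
Step 3: The full series sum_(k>=1) 4.9*1/k^4 converges (p-series with p = 4 > 1; a constant multiple of a convergent series converges).
Step 4: Fix eps > 0. Since sum_k m(|f_k - f| > eps) < infinity, the Borel-Cantelli lemma gives
        m(limsup_k {|f_k - f| > eps}) = 0, i.e. for a.e. x, |f_k(x) - f(x)| <= eps for all large k.
        Applying this with eps = 1/j for j = 1, 2, ... and intersecting the countably many full-measure sets,
        for a.e. x we get limsup_k |f_k(x) - f(x)| <= 1/j for every j, hence f_k -> f almost everywhere.
Conclusion: series converges; Borel-Cantelli yields f_k -> f a.e.


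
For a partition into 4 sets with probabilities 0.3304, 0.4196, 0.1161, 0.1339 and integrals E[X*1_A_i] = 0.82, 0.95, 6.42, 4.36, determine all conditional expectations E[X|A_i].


For each cell A_i: E[X|A_i] = E[X*1_A_i] / P(A_i)
Step 1: E[X|A_1] = 0.82 / 0.3304 = 2.48184
Step 2: E[X|A_2] = 0.95 / 0.4196 = 2.264061
Step 3: E[X|A_3] = 6.42 / 0.1161 = 55.297158
Step 4: E[X|A_4] = 4.36 / 0.1339 = 32.561613
Verification: E[X] = sum E[X*1_A_i] = 0.82 + 0.95 + 6.42 + 4.36 = 12.55


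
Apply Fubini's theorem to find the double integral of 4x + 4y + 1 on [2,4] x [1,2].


By Fubini, integrate in x first, then y.
Step 1: Fix y, integrate over x in [2,4]:
  integral(4x + 4y + 1, x=2..4)
  = 4*(4^2 - 2^2)/2 + (4y + 1)*(4 - 2)
  = 24 + (4y + 1)*2
  = 24 + 8y + 2
  = 26 + 8y
Step 2: Integrate over y in [1,2]:
  integral(26 + 8y, y=1..2)
  = 26*1 + 8*(2^2 - 1^2)/2
  = 26 + 12
  = 38


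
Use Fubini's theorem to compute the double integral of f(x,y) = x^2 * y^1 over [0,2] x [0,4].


By Fubini's theorem, the double integral factors as a product of single integrals:
Step 1: integral_0^2 x^2 dx = [x^3/3] from 0 to 2
     = 2^3/3 = 2.666667
Step 2: integral_0^4 y^1 dy = [y^2/2] from 0 to 4
     = 4^2/2 = 8
Step 3: Double integral = 2.666667 * 8 = 21.333333


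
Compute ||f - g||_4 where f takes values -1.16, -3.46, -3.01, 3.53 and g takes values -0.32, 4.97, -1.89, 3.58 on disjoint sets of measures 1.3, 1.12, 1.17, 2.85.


Step 1: Compute differences f_i - g_i:
  -1.16 - -0.32 = -0.84
  -3.46 - 4.97 = -8.43
  -3.01 - -1.89 = -1.12
  3.53 - 3.58 = -0.05
Step 2: Compute |diff|^4 * measure for each set:
  |-0.84|^4 * 1.3 = 0.497871 * 1.3 = 0.647233
  |-8.43|^4 * 1.12 = 5050.220012 * 1.12 = 5656.246413
  |-1.12|^4 * 1.17 = 1.573519 * 1.17 = 1.841018
  |-0.05|^4 * 2.85 = 6.250000e-06 * 2.85 = 1.781250e-05
Step 3: Sum = 5658.734682
Step 4: ||f-g||_4 = (5658.734682)^(1/4) = 8.673209


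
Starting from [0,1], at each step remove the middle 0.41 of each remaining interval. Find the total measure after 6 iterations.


Step 1: At each step, fraction remaining = 1 - 0.41 = 0.59
Step 2: After 6 steps, measure = (0.59)^6
Step 3: Computing the power step by step:
  After step 1: 0.59
  After step 2: 0.3481
  After step 3: 0.205379
  After step 4: 0.121174
  After step 5: 0.071492
  ...
Result = 0.042181


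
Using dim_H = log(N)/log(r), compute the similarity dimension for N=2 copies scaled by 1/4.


For a self-similar set with N copies scaled by 1/r:
dim_H = log(N)/log(r) = log(2)/log(4)
= 0.693147/1.386294
= 0.5


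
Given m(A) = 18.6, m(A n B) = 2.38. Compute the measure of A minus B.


m(A \ B) = m(A) - m(A n B)
= 18.6 - 2.38
= 16.22


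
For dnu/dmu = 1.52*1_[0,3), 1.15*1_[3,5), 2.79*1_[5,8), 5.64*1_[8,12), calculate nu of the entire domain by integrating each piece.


Integrate each piece of the Radon-Nikodym derivative:
Step 1: integral_0^3 1.52 dx = 1.52*(3-0) = 1.52*3 = 4.56
Step 2: integral_3^5 1.15 dx = 1.15*(5-3) = 1.15*2 = 2.3
Step 3: integral_5^8 2.79 dx = 2.79*(8-5) = 2.79*3 = 8.37
Step 4: integral_8^12 5.64 dx = 5.64*(12-8) = 5.64*4 = 22.56
Total: 4.56 + 2.3 + 8.37 + 22.56 = 37.79


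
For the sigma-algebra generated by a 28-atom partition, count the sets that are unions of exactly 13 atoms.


Each element of F is a union of some subset of the 28 atoms.
Elements that are unions of exactly 13 atoms correspond to 13-element subsets of the 28 atoms.
Count = C(28, 13) = 28! / (13! * 15!) = 37442160.


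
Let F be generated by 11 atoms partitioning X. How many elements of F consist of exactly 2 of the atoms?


Each element of F is a union of some subset of the 11 atoms.
Elements that are unions of exactly 2 atoms correspond to 2-element subsets of the 11 atoms.
Count = C(11, 2) = 11! / (2! * 9!) = 55.


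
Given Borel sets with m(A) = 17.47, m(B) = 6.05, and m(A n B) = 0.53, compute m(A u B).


By inclusion-exclusion: m(A u B) = m(A) + m(B) - m(A n B)
= 17.47 + 6.05 - 0.53
= 22.99


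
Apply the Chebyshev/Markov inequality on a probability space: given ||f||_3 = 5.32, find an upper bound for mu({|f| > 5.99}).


Chebyshev/Markov inequality: mu(|f| > eps) <= (||f||_p / eps)^p
Step 1: ||f||_3 / eps = 5.32 / 5.99 = 0.888147
Step 2: Raise to power p = 3:
  (0.888147)^3 = 0.700575
Step 3: Therefore mu(|f| > 5.99) <= 0.700575


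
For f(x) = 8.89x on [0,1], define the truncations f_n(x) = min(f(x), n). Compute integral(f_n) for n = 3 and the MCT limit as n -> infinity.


f(x) = 8.89x on [0,1]; f_n(x) = min(8.89x, n). At n = 3:
Step 1: f(x) reaches 3 at x = 3/8.89 = 0.337458
Step 2: integral(f_3) = integral(8.89x, 0, 0.337458) + integral(3, 0.337458, 1)
       = 8.89*0.337458^2/2 + 3*(1 - 0.337458)
       = 0.506187 + 1.987627
       = 2.493813
Step 3: As n -> infinity, f_n increases to f, so by MCT integral(f_n) -> integral(f) = 8.89/2 = 4.445.
Convergence: integral(f_3) = 2.493813 -> 4.445 as n -> infinity


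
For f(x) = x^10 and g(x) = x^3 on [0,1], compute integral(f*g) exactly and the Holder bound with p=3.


Step 1: Exact integral of f*g = integral(x^13, 0, 1) = 1/14
     = 0.071429
Step 2: Holder bound with p=3, q=1.5:
  ||f||_p = (integral x^30 dx)^(1/3) = (1/31)^(1/3) = 0.318331
  ||g||_q = (integral x^4.5 dx)^(1/1.5) = (1/5.5)^(1/1.5) = 0.320941
Step 3: Holder bound = ||f||_p * ||g||_q = 0.318331 * 0.320941 = 0.102166
Verification: 0.071429 <= 0.102166 (Holder holds)


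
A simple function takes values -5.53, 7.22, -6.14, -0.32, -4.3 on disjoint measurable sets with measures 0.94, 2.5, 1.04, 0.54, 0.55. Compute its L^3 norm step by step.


Step 1: Compute |f_i|^3 for each value:
  |-5.53|^3 = 169.112377
  |7.22|^3 = 376.367048
  |-6.14|^3 = 231.475544
  |-0.32|^3 = 0.032768
  |-4.3|^3 = 79.507
Step 2: Multiply by measures and sum:
  169.112377 * 0.94 = 158.965634
  376.367048 * 2.5 = 940.91762
  231.475544 * 1.04 = 240.734566
  0.032768 * 0.54 = 0.017695
  79.507 * 0.55 = 43.72885
Sum = 158.965634 + 940.91762 + 240.734566 + 0.017695 + 43.72885 = 1384.364365
Step 3: Take the p-th root:
||f||_3 = (1384.364365)^(1/3) = 11.145087


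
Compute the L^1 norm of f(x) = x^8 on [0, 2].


Step 1: ||f||_1 = (integral_0^2 |x^8|^1 dx)^(1/1)
     = (integral_0^2 x^8 dx)^(1/1)
Step 2: integral_0^2 x^8 dx = [x^9/(9)] from 0 to 2 = 2^9/9
     = 512/9 = 56.888889
Step 3: ||f||_1 = (56.888889)^(1/1) = 56.888889


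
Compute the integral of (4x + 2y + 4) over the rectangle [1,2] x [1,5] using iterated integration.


By Fubini, integrate in x first, then y.
Step 1: Fix y, integrate over x in [1,2]:
  integral(4x + 2y + 4, x=1..2)
  = 4*(2^2 - 1^2)/2 + (2y + 4)*(2 - 1)
  = 6 + (2y + 4)*1
  = 6 + 2y + 4
  = 10 + 2y
Step 2: Integrate over y in [1,5]:
  integral(10 + 2y, y=1..5)
  = 10*4 + 2*(5^2 - 1^2)/2
  = 40 + 24
  = 64


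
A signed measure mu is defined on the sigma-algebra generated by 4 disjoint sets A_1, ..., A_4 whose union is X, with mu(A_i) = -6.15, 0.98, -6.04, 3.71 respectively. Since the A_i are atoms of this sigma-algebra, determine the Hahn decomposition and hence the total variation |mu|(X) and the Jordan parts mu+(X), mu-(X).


Step 1: Every measurable set is a union of atoms (the cells / points), so a Hahn decomposition is
  obtained by grouping atoms by sign: P = union of atoms with mu > 0, N = union of the remaining atoms.
  Atoms in P (indices): 2, 4;  atoms in N (indices): 1, 3
  Positive values: 0.98, 3.71
  Negative values: -6.15, -6.04
Step 2: mu+(X) = mu(P) = sum of positive atom values = 4.69
Step 3: mu-(X) = -mu(N) = sum of |negative atom values| = 12.19
Step 4: |mu|(X) = mu+(X) + mu-(X) = 4.69 + 12.19 = 16.88


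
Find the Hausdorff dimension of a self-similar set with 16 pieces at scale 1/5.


For a self-similar set with N copies scaled by 1/r:
dim_H = log(N)/log(r) = log(16)/log(5)
= 2.772589/1.609438
= 1.722706


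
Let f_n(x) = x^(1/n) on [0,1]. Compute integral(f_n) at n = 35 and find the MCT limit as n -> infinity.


At n = 35: f_35(x) = x^(1/35).
Step 1: integral(x^(1/35), 0, 1) = [x^(1/35+1) / (1/35+1)] from 0 to 1
     = 1 / (1/35 + 1) = 1 / ((35+1)/35) = 35/(35+1)
     = 35/36 = 0.972222
Step 2: As n -> infinity, f_n(x) = x^(1/n) -> 1 for x in (0,1], and f_n is increasing in n.
By MCT, lim_n integral(f_n) = integral(lim_n f_n) = integral(1, 0, 1) = 1.
Step 3: Verify convergence: 35/36 = 0.972222 -> 1


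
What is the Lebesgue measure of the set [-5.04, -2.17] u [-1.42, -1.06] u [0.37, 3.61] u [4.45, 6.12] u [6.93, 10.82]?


For pairwise disjoint intervals, m(union) = sum of lengths.
= (-2.17 - -5.04) + (-1.06 - -1.42) + (3.61 - 0.37) + (6.12 - 4.45) + (10.82 - 6.93)
= 2.87 + 0.36 + 3.24 + 1.67 + 3.89
= 12.03


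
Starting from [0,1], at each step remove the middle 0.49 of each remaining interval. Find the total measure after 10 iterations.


Step 1: At each step, fraction remaining = 1 - 0.49 = 0.51
Step 2: After 10 steps, measure = (0.51)^10
Result = 0.00119


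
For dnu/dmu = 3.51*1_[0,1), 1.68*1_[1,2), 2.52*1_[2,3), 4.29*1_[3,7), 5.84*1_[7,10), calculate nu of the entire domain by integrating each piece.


Integrate each piece of the Radon-Nikodym derivative:
Step 1: integral_0^1 3.51 dx = 3.51*(1-0) = 3.51*1 = 3.51
Step 2: integral_1^2 1.68 dx = 1.68*(2-1) = 1.68*1 = 1.68
Step 3: integral_2^3 2.52 dx = 2.52*(3-2) = 2.52*1 = 2.52
Step 4: integral_3^7 4.29 dx = 4.29*(7-3) = 4.29*4 = 17.16
Step 5: integral_7^10 5.84 dx = 5.84*(10-7) = 5.84*3 = 17.52
Total: 3.51 + 1.68 + 2.52 + 17.16 + 17.52 = 42.39


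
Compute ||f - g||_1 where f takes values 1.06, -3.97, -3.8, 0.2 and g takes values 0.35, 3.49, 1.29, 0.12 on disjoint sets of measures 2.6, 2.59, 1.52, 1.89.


Step 1: Compute differences f_i - g_i:
  1.06 - 0.35 = 0.71
  -3.97 - 3.49 = -7.46
  -3.8 - 1.29 = -5.09
  0.2 - 0.12 = 0.08
Step 2: Compute |diff|^1 * measure for each set:
  |0.71|^1 * 2.6 = 0.71 * 2.6 = 1.846
  |-7.46|^1 * 2.59 = 7.46 * 2.59 = 19.3214
  |-5.09|^1 * 1.52 = 5.09 * 1.52 = 7.7368
  |0.08|^1 * 1.89 = 0.08 * 1.89 = 0.1512
Step 3: Sum = 29.0554
Step 4: ||f-g||_1 = (29.0554)^(1/1) = 29.0554


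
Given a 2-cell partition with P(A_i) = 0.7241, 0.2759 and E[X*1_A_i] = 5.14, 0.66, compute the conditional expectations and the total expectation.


For each cell A_i: E[X|A_i] = E[X*1_A_i] / P(A_i)
Step 1: E[X|A_1] = 5.14 / 0.7241 = 7.098467
Step 2: E[X|A_2] = 0.66 / 0.2759 = 2.392171
Verification: E[X] = sum E[X*1_A_i] = 5.14 + 0.66 = 5.8


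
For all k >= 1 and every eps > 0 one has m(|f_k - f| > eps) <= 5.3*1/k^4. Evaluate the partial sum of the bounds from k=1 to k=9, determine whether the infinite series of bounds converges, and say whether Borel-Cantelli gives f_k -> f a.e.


Step 1: List the terms 5.3*1/k^4 for k = 1 to 9:
  k=1: 5.3
  k=2: 0.33125
  k=3: 0.065432
  k=4: 0.020703
  k=5: 0.00848
  k=6: 0.00409
  k=7: 0.002207
  k=8: 0.001294
  k=9: 8.078037e-04
Step 2: Partial sum = 5.3 + 0.33125 + 0.065432 + 0.020703 + 0.00848 + 0.00409 + 0.002207 + 0.001294 + 8.078037e-04
     = 5.734264
Step 3: The full series sum_(k>=1) 5.3*1/k^4 converges (p-series with p = 4 > 1; a constant multiple of a convergent series converges).
Step 4: Fix eps > 0. Since sum_k m(|f_k - f| > eps) < infinity, the Borel-Cantelli lemma gives
        m(limsup_k {|f_k - f| > eps}) = 0, i.e. for a.e. x, |f_k(x) - f(x)| <= eps for all large k.
        Applying this with eps = 1/j for j = 1, 2, ... and intersecting the countably many full-measure sets,
        for a.e. x we get limsup_k |f_k(x) - f(x)| <= 1/j for every j, hence f_k -> f almost everywhere.
Conclusion: series converges; Borel-Cantelli yields f_k -> f a.e.


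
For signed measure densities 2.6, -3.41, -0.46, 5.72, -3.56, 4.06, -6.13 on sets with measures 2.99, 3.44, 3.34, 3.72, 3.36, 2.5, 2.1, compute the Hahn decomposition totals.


Step 1: Compute signed measure on each set:
  Set 1: 2.6 * 2.99 = 7.774
  Set 2: -3.41 * 3.44 = -11.7304
  Set 3: -0.46 * 3.34 = -1.5364
  Set 4: 5.72 * 3.72 = 21.2784
  Set 5: -3.56 * 3.36 = -11.9616
  Set 6: 4.06 * 2.5 = 10.15
  Set 7: -6.13 * 2.1 = -12.873
Step 2: Total signed measure = (7.774) + (-11.7304) + (-1.5364) + (21.2784) + (-11.9616) + (10.15) + (-12.873)
     = 1.101
Step 3: Positive part mu+(X) = sum of positive contributions = 39.2024
Step 4: Negative part mu-(X) = |sum of negative contributions| = 38.1014


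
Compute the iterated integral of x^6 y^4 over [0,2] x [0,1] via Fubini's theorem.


By Fubini's theorem, the double integral factors as a product of single integrals:
Step 1: integral_0^2 x^6 dx = [x^7/7] from 0 to 2
     = 2^7/7 = 18.285714
Step 2: integral_0^1 y^4 dy = [y^5/5] from 0 to 1
     = 1^5/5 = 0.2
Step 3: Double integral = 18.285714 * 0.2 = 3.657143


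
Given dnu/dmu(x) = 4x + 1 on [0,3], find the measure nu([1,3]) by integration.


nu(A) = integral_A (dnu/dmu) dmu = integral_1^3 (4x + 1) dx
Step 1: Antiderivative F(x) = (4/2)x^2 + 1x
Step 2: F(3) = (4/2)*3^2 + 1*3 = 18 + 3 = 21
Step 3: F(1) = (4/2)*1^2 + 1*1 = 2 + 1 = 3
Step 4: nu([1,3]) = F(3) - F(1) = 21 - 3 = 18


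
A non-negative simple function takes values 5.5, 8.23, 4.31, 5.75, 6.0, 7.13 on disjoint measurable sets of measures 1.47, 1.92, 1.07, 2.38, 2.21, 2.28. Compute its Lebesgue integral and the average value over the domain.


Step 1: Integral = sum(value_i * measure_i)
= 5.5*1.47 + 8.23*1.92 + 4.31*1.07 + 5.75*2.38 + 6.0*2.21 + 7.13*2.28
= 8.085 + 15.8016 + 4.6117 + 13.685 + 13.26 + 16.2564
= 71.6997
Step 2: Total measure of domain = 1.47 + 1.92 + 1.07 + 2.38 + 2.21 + 2.28 = 11.33
Step 3: Average value = 71.6997 / 11.33 = 6.328305


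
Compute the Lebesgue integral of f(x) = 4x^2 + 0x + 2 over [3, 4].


The Lebesgue integral of a Riemann-integrable function agrees with the Riemann integral.
Antiderivative F(x) = (4/3)x^3 + (0/2)x^2 + 2x
F(4) = (4/3)*4^3 + (0/2)*4^2 + 2*4
     = (4/3)*64 + (0/2)*16 + 2*4
     = 85.333333 + 0.0 + 8
     = 93.333333
F(3) = 42
Integral = F(4) - F(3) = 93.333333 - 42 = 51.333333


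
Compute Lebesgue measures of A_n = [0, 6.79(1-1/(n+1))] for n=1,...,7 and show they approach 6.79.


By continuity of measure from below: if A_n increases to A, then m(A_n) -> m(A).
Here A = [0, 6.79], so m(A) = 6.79
Step 1: a_1 = 6.79*(1 - 1/2) = 3.395, m(A_1) = 3.395
Step 2: a_2 = 6.79*(1 - 1/3) = 4.5267, m(A_2) = 4.5267
Step 3: a_3 = 6.79*(1 - 1/4) = 5.0925, m(A_3) = 5.0925
Step 4: a_4 = 6.79*(1 - 1/5) = 5.432, m(A_4) = 5.432
Step 5: a_5 = 6.79*(1 - 1/6) = 5.6583, m(A_5) = 5.6583
Step 6: a_6 = 6.79*(1 - 1/7) = 5.82, m(A_6) = 5.82
Step 7: a_7 = 6.79*(1 - 1/8) = 5.9413, m(A_7) = 5.9413
Limit: m(A_n) -> m([0,6.79]) = 6.79


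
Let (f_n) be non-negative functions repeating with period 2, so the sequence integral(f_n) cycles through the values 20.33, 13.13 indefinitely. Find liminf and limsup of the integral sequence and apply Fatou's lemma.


The sequence (integral(f_n)) is periodic with period 2, repeating the values 20.33, 13.13 indefinitely.
Step 1: For a periodic sequence, every tail (a_m, a_(m+1), ...) contains all 2 period values infinitely often.
Step 2: Hence inf of every tail = min of the period values = min(20.33, 13.13) = 13.13.
        liminf_n integral(f_n) = sup over m of (inf of tail from m) = 13.13.
Step 3: Similarly sup of every tail = max of the period values = 20.33.
        limsup_n integral(f_n) = 20.33.
Step 4: Fatou's lemma: integral(liminf_n f_n) <= liminf_n integral(f_n) = 13.13.
        So the integral of the pointwise liminf is at most 13.13.


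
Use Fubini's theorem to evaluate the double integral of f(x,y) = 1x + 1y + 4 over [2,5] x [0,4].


By Fubini, integrate in x first, then y.
Step 1: Fix y, integrate over x in [2,5]:
  integral(1x + 1y + 4, x=2..5)
  = 1*(5^2 - 2^2)/2 + (1y + 4)*(5 - 2)
  = 10.5 + (1y + 4)*3
  = 10.5 + 3y + 12
  = 22.5 + 3y
Step 2: Integrate over y in [0,4]:
  integral(22.5 + 3y, y=0..4)
  = 22.5*4 + 3*(4^2 - 0^2)/2
  = 90 + 24
  = 114


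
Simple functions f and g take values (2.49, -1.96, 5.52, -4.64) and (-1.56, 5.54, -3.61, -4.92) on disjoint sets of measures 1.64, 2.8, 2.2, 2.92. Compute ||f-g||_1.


Step 1: Compute differences f_i - g_i:
  2.49 - -1.56 = 4.05
  -1.96 - 5.54 = -7.5
  5.52 - -3.61 = 9.13
  -4.64 - -4.92 = 0.28
Step 2: Compute |diff|^1 * measure for each set:
  |4.05|^1 * 1.64 = 4.05 * 1.64 = 6.642
  |-7.5|^1 * 2.8 = 7.5 * 2.8 = 21
  |9.13|^1 * 2.2 = 9.13 * 2.2 = 20.086
  |0.28|^1 * 2.92 = 0.28 * 2.92 = 0.8176
Step 3: Sum = 48.5456
Step 4: ||f-g||_1 = (48.5456)^(1/1) = 48.5456


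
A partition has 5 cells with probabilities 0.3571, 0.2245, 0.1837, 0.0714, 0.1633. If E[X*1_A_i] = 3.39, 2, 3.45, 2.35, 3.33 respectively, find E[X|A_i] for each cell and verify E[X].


For each cell A_i: E[X|A_i] = E[X*1_A_i] / P(A_i)
Step 1: E[X|A_1] = 3.39 / 0.3571 = 9.493139
Step 2: E[X|A_2] = 2 / 0.2245 = 8.908686
Step 3: E[X|A_3] = 3.45 / 0.1837 = 18.780621
Step 4: E[X|A_4] = 2.35 / 0.0714 = 32.913165
Step 5: E[X|A_5] = 3.33 / 0.1633 = 20.391917
Verification: E[X] = sum E[X*1_A_i] = 3.39 + 2 + 3.45 + 2.35 + 3.33 = 14.52


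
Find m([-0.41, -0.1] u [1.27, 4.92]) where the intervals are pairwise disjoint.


For pairwise disjoint intervals, m(union) = sum of lengths.
= (-0.1 - -0.41) + (4.92 - 1.27)
= 0.31 + 3.65
= 3.96


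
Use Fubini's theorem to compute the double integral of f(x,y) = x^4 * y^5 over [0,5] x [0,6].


By Fubini's theorem, the double integral factors as a product of single integrals:
Step 1: integral_0^5 x^4 dx = [x^5/5] from 0 to 5
     = 5^5/5 = 625
Step 2: integral_0^6 y^5 dy = [y^6/6] from 0 to 6
     = 6^6/6 = 7776
Step 3: Double integral = 625 * 7776 = 4.860000e+06


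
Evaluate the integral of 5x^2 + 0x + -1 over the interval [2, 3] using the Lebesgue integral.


The Lebesgue integral of a Riemann-integrable function agrees with the Riemann integral.
Antiderivative F(x) = (5/3)x^3 + (0/2)x^2 + -1x
F(3) = (5/3)*3^3 + (0/2)*3^2 + -1*3
     = (5/3)*27 + (0/2)*9 + -1*3
     = 45 + 0.0 + -3
     = 42
F(2) = 11.333333
Integral = F(3) - F(2) = 42 - 11.333333 = 30.666667


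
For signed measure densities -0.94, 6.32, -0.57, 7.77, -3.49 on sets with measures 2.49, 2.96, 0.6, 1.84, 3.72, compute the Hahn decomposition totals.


Step 1: Compute signed measure on each set:
  Set 1: -0.94 * 2.49 = -2.3406
  Set 2: 6.32 * 2.96 = 18.7072
  Set 3: -0.57 * 0.6 = -0.342
  Set 4: 7.77 * 1.84 = 14.2968
  Set 5: -3.49 * 3.72 = -12.9828
Step 2: Total signed measure = (-2.3406) + (18.7072) + (-0.342) + (14.2968) + (-12.9828)
     = 17.3386
Step 3: Positive part mu+(X) = sum of positive contributions = 33.004
Step 4: Negative part mu-(X) = |sum of negative contributions| = 15.6654


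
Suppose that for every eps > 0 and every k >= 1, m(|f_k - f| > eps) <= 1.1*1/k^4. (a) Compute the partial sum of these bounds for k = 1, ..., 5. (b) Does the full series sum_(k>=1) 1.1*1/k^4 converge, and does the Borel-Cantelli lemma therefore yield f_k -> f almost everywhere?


Step 1: List the terms 1.1*1/k^4 for k = 1 to 5:
  k=1: 1.1
  k=2: 0.06875
  k=3: 0.01358
  k=4: 0.004297
  k=5: 0.00176
Step 2: Partial sum = 1.1 + 0.06875 + 0.01358 + 0.004297 + 0.00176
     = 1.188387
Step 3: The full series sum_(k>=1) 1.1*1/k^4 converges (p-series with p = 4 > 1; a constant multiple of a convergent series converges).
Step 4: Fix eps > 0. Since sum_k m(|f_k - f| > eps) < infinity, the Borel-Cantelli lemma gives
        m(limsup_k {|f_k - f| > eps}) = 0, i.e. for a.e. x, |f_k(x) - f(x)| <= eps for all large k.
        Applying this with eps = 1/j for j = 1, 2, ... and intersecting the countably many full-measure sets,
        for a.e. x we get limsup_k |f_k(x) - f(x)| <= 1/j for every j, hence f_k -> f almost everywhere.
Conclusion: series converges; Borel-Cantelli yields f_k -> f a.e.


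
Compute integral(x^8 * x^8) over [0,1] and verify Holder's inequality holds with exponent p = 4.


Step 1: Exact integral of f*g = integral(x^16, 0, 1) = 1/17
     = 0.058824
Step 2: Holder bound with p=4, q=1.333333:
  ||f||_p = (integral x^32 dx)^(1/4) = (1/33)^(1/4) = 0.417226
  ||g||_q = (integral x^10.666667 dx)^(1/1.333333) = (1/11.666667)^(1/1.333333) = 0.158413
Step 3: Holder bound = ||f||_p * ||g||_q = 0.417226 * 0.158413 = 0.066094
Verification: 0.058824 <= 0.066094 (Holder holds)


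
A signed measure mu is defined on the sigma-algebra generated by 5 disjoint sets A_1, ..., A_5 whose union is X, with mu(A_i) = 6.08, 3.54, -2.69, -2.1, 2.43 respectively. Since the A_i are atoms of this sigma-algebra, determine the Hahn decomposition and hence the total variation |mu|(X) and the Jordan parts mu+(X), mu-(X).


Step 1: Every measurable set is a union of atoms (the cells / points), so a Hahn decomposition is
  obtained by grouping atoms by sign: P = union of atoms with mu > 0, N = union of the remaining atoms.
  Atoms in P (indices): 1, 2, 5;  atoms in N (indices): 3, 4
  Positive values: 6.08, 3.54, 2.43
  Negative values: -2.69, -2.1
Step 2: mu+(X) = mu(P) = sum of positive atom values = 12.05
Step 3: mu-(X) = -mu(N) = sum of |negative atom values| = 4.79
Step 4: |mu|(X) = mu+(X) + mu-(X) = 12.05 + 4.79 = 16.84


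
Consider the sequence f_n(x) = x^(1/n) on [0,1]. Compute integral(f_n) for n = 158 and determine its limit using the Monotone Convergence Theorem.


At n = 158: f_158(x) = x^(1/158).
Step 1: integral(x^(1/158), 0, 1) = [x^(1/158+1) / (1/158+1)] from 0 to 1
     = 1 / (1/158 + 1) = 1 / ((158+1)/158) = 158/(158+1)
     = 158/159 = 0.993711
Step 2: As n -> infinity, f_n(x) = x^(1/n) -> 1 for x in (0,1], and f_n is increasing in n.
By MCT, lim_n integral(f_n) = integral(lim_n f_n) = integral(1, 0, 1) = 1.
Step 3: Verify convergence: 158/159 = 0.993711 -> 1


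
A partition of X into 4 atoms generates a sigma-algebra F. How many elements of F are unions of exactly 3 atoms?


Each element of F is a union of some subset of the 4 atoms.
Elements that are unions of exactly 3 atoms correspond to 3-element subsets of the 4 atoms.
Count = C(4, 3) = 4! / (3! * 1!) = 4.


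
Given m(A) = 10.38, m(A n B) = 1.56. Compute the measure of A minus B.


m(A \ B) = m(A) - m(A n B)
= 10.38 - 1.56
= 8.82


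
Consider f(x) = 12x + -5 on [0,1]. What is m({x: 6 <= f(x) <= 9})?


f^(-1)([6, 9]) = {x : 6 <= 12x + -5 <= 9}
Solving: (6 - -5)/12 <= x <= (9 - -5)/12
= [0.916667, 1.166667]
Intersecting with [0,1]: [0.916667, 1]
Measure = 1 - 0.916667 = 0.083333


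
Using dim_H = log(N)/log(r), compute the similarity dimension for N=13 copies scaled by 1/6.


For a self-similar set with N copies scaled by 1/r:
dim_H = log(N)/log(r) = log(13)/log(6)
= 2.564949/1.791759
= 1.431525


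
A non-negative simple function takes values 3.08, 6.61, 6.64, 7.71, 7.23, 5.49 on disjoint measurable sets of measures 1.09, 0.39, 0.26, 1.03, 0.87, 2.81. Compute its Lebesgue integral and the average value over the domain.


Step 1: Integral = sum(value_i * measure_i)
= 3.08*1.09 + 6.61*0.39 + 6.64*0.26 + 7.71*1.03 + 7.23*0.87 + 5.49*2.81
= 3.3572 + 2.5779 + 1.7264 + 7.9413 + 6.2901 + 15.4269
= 37.3198
Step 2: Total measure of domain = 1.09 + 0.39 + 0.26 + 1.03 + 0.87 + 2.81 = 6.45
Step 3: Average value = 37.3198 / 6.45 = 5.786016


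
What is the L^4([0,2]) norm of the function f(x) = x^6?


Step 1: ||f||_4 = (integral_0^2 |x^6|^4 dx)^(1/4)
     = (integral_0^2 x^24 dx)^(1/4)
Step 2: integral_0^2 x^24 dx = [x^25/(25)] from 0 to 2 = 2^25/25
     = 33554432/25 = 1.342177e+06
Step 3: ||f||_4 = (1.342177e+06)^(1/4) = 34.037094


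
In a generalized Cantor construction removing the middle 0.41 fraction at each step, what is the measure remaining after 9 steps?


Step 1: At each step, fraction remaining = 1 - 0.41 = 0.59
Step 2: After 9 steps, measure = (0.59)^9
Result = 0.008663


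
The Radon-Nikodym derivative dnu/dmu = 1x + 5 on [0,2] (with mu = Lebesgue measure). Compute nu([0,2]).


nu(A) = integral_A (dnu/dmu) dmu = integral_0^2 (1x + 5) dx
Step 1: Antiderivative F(x) = (1/2)x^2 + 5x
Step 2: F(2) = (1/2)*2^2 + 5*2 = 2 + 10 = 12
Step 3: F(0) = (1/2)*0^2 + 5*0 = 0.0 + 0 = 0.0
Step 4: nu([0,2]) = F(2) - F(0) = 12 - 0.0 = 12


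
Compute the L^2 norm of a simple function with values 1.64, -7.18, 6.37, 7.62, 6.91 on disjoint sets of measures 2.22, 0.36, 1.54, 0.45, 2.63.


Step 1: Compute |f_i|^2 for each value:
  |1.64|^2 = 2.6896
  |-7.18|^2 = 51.5524
  |6.37|^2 = 40.5769
  |7.62|^2 = 58.0644
  |6.91|^2 = 47.7481
Step 2: Multiply by measures and sum:
  2.6896 * 2.22 = 5.970912
  51.5524 * 0.36 = 18.558864
  40.5769 * 1.54 = 62.488426
  58.0644 * 0.45 = 26.12898
  47.7481 * 2.63 = 125.577503
Sum = 5.970912 + 18.558864 + 62.488426 + 26.12898 + 125.577503 = 238.724685
Step 3: Take the p-th root:
||f||_2 = (238.724685)^(1/2) = 15.450718


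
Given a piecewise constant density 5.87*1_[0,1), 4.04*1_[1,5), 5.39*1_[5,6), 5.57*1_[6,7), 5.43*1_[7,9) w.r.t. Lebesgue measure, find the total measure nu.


Integrate each piece of the Radon-Nikodym derivative:
Step 1: integral_0^1 5.87 dx = 5.87*(1-0) = 5.87*1 = 5.87
Step 2: integral_1^5 4.04 dx = 4.04*(5-1) = 4.04*4 = 16.16
Step 3: integral_5^6 5.39 dx = 5.39*(6-5) = 5.39*1 = 5.39
Step 4: integral_6^7 5.57 dx = 5.57*(7-6) = 5.57*1 = 5.57
Step 5: integral_7^9 5.43 dx = 5.43*(9-7) = 5.43*2 = 10.86
Total: 5.87 + 16.16 + 5.39 + 5.57 + 10.86 = 43.85


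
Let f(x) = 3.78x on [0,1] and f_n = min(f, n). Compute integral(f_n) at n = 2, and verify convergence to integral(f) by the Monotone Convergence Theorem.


f(x) = 3.78x on [0,1]; f_n(x) = min(3.78x, n). At n = 2:
Step 1: f(x) reaches 2 at x = 2/3.78 = 0.529101
Step 2: integral(f_2) = integral(3.78x, 0, 0.529101) + integral(2, 0.529101, 1)
       = 3.78*0.529101^2/2 + 2*(1 - 0.529101)
       = 0.529101 + 0.941799
       = 1.470899
Step 3: As n -> infinity, f_n increases to f, so by MCT integral(f_n) -> integral(f) = 3.78/2 = 1.89.
Convergence: integral(f_2) = 1.470899 -> 1.89 as n -> infinity


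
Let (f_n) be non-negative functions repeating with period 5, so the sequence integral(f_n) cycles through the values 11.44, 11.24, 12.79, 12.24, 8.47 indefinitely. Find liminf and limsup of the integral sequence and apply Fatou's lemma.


The sequence (integral(f_n)) is periodic with period 5, repeating the values 11.44, 11.24, 12.79, 12.24, 8.47 indefinitely.
Step 1: For a periodic sequence, every tail (a_m, a_(m+1), ...) contains all 5 period values infinitely often.
Step 2: Hence inf of every tail = min of the period values = min(11.44, 11.24, 12.79, 12.24, 8.47) = 8.47.
        liminf_n integral(f_n) = sup over m of (inf of tail from m) = 8.47.
Step 3: Similarly sup of every tail = max of the period values = 12.79.
        limsup_n integral(f_n) = 12.79.
Step 4: Fatou's lemma: integral(liminf_n f_n) <= liminf_n integral(f_n) = 8.47.
        So the integral of the pointwise liminf is at most 8.47.


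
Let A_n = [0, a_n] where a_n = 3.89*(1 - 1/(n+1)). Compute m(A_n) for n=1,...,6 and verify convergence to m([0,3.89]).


By continuity of measure from below: if A_n increases to A, then m(A_n) -> m(A).
Here A = [0, 3.89], so m(A) = 3.89
Step 1: a_1 = 3.89*(1 - 1/2) = 1.945, m(A_1) = 1.945
Step 2: a_2 = 3.89*(1 - 1/3) = 2.5933, m(A_2) = 2.5933
Step 3: a_3 = 3.89*(1 - 1/4) = 2.9175, m(A_3) = 2.9175
Step 4: a_4 = 3.89*(1 - 1/5) = 3.112, m(A_4) = 3.112
Step 5: a_5 = 3.89*(1 - 1/6) = 3.2417, m(A_5) = 3.2417
Step 6: a_6 = 3.89*(1 - 1/7) = 3.3343, m(A_6) = 3.3343
Limit: m(A_n) -> m([0,3.89]) = 3.89


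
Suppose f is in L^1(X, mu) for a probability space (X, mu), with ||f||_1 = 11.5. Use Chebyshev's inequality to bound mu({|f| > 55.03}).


Chebyshev/Markov inequality: mu(|f| > eps) <= (||f||_p / eps)^p
Step 1: ||f||_1 / eps = 11.5 / 55.03 = 0.208977
Step 2: Raise to power p = 1:
  (0.208977)^1 = 0.208977
Step 3: Therefore mu(|f| > 55.03) <= 0.208977


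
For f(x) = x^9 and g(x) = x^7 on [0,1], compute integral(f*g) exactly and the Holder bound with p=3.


Step 1: Exact integral of f*g = integral(x^16, 0, 1) = 1/17
     = 0.058824
Step 2: Holder bound with p=3, q=1.5:
  ||f||_p = (integral x^27 dx)^(1/3) = (1/28)^(1/3) = 0.329317
  ||g||_q = (integral x^10.5 dx)^(1/1.5) = (1/11.5)^(1/1.5) = 0.196276
Step 3: Holder bound = ||f||_p * ||g||_q = 0.329317 * 0.196276 = 0.064637
Verification: 0.058824 <= 0.064637 (Holder holds)


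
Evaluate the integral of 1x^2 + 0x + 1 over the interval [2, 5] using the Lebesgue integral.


The Lebesgue integral of a Riemann-integrable function agrees with the Riemann integral.
Antiderivative F(x) = (1/3)x^3 + (0/2)x^2 + 1x
F(5) = (1/3)*5^3 + (0/2)*5^2 + 1*5
     = (1/3)*125 + (0/2)*25 + 1*5
     = 41.666667 + 0.0 + 5
     = 46.666667
F(2) = 4.666667
Integral = F(5) - F(2) = 46.666667 - 4.666667 = 42


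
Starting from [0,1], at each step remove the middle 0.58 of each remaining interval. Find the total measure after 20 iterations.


Step 1: At each step, fraction remaining = 1 - 0.58 = 0.42
Step 2: After 20 steps, measure = (0.42)^20
Result = 2.917332e-08


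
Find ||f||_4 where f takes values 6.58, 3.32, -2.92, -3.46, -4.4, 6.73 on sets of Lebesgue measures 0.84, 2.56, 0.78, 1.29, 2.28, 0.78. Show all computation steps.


Step 1: Compute |f_i|^4 for each value:
  |6.58|^4 = 1874.578253
  |3.32|^4 = 121.493302
  |-2.92|^4 = 72.699497
  |-3.46|^4 = 143.319207
  |-4.4|^4 = 374.8096
  |6.73|^4 = 2051.44679
Step 2: Multiply by measures and sum:
  1874.578253 * 0.84 = 1574.645732
  121.493302 * 2.56 = 311.022853
  72.699497 * 0.78 = 56.705608
  143.319207 * 1.29 = 184.881776
  374.8096 * 2.28 = 854.565888
  2051.44679 * 0.78 = 1600.128497
Sum = 1574.645732 + 311.022853 + 56.705608 + 184.881776 + 854.565888 + 1600.128497 = 4581.950354
Step 3: Take the p-th root:
||f||_4 = (4581.950354)^(1/4) = 8.2274
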